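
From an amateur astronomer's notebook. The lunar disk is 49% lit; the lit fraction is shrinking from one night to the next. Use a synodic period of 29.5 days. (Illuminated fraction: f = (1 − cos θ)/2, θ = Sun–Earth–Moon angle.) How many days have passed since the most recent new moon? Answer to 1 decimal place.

22.2 days

From f = (1 − cos θ)/2: cos θ = 1 − 2×0.49 = 0.020; arccos → 88.9°.
Since the Moon is past full (waning), take the reflex angle: θ = 360° − 88.9° = 271.1°.
Age = 29.5 × 271.1°/360° ≈ 22.22 days.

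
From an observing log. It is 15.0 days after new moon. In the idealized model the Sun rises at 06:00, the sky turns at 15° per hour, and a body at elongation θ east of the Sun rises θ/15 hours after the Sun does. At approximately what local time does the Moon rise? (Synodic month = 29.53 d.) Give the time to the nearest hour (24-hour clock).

18:00

Phase angle: θ = 360°·(15.0 d)/(29.53 d) = 182.9°.
Delay after the Sun = 182.9° / (15°/h) ≈ 12.19 h.
06:00 + 12.19 h ≈ 18:11 → 18:00 to the nearest hour.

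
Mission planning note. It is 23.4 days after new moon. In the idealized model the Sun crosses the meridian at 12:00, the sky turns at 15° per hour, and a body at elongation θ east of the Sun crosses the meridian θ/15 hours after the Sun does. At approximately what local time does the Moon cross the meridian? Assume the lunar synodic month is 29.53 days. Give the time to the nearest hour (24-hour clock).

07:00

The Moon has covered 23.4/29.53 of its cycle, so θ ≈ 360° × 23.4/29.53 = 285.3°.
The Moon trails the Sun by θ/15 = 285.3/15 ≈ 19.02 hours.
12:00 + 19.02 h ≈ 07:01 → 07:00 to the nearest hour.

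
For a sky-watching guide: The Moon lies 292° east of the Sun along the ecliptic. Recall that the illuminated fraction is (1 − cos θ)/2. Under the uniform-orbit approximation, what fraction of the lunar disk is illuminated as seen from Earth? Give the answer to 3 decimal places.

0.313

Half-versine of 292°: (1 − 0.375)/2 = 0.313.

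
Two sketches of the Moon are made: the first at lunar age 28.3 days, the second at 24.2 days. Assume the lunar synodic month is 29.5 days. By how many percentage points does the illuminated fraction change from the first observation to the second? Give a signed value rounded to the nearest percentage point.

+27 pp

First observation: θ = 360°·28.3/29.5 = 345.4°, so f = 0.016.
Second observation: θ = 295.3°, f = 0.286.
Δf = 0.286 − 0.016 = +0.270, i.e. +27 pp.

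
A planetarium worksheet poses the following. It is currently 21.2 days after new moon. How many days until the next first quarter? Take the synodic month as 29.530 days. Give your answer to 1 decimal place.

First quarter is 0.25 of the way through the cycle: age 0.25 × 29.530 = 7.383 d.
This lunation's first quarter (7.383 d) has passed, so add one period: 36.913 − 21.2 = 15.713 days.

15.7 days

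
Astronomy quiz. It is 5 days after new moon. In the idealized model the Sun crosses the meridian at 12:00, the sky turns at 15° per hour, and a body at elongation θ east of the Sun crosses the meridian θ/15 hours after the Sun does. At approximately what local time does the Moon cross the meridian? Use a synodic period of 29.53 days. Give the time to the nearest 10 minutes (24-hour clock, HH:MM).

Elongation θ = 360° × 5/29.53 ≈ 61.0°.
Delay after the Sun = 61.0° / (15°/h) ≈ 4.06 h.
12:00 + 4.064 h ≈ 16:04 → 16:00 to the nearest ten minutes.

16:00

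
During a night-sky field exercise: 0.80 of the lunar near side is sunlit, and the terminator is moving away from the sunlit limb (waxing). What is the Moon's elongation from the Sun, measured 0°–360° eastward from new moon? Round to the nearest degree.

Invert f = (1 − cos θ)/2 to get cos θ = 1 − 2(0.80) = -0.600, hence θ₀ = arccos -0.600 = 126.9°.
The Moon is waxing (0°–180°), so θ = 126.9° directly.

127°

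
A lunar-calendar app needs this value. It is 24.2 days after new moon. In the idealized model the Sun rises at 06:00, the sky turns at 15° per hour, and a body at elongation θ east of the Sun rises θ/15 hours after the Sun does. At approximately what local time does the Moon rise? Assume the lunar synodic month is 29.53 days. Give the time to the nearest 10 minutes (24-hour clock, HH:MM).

Phase angle: θ = 360°·(24.2 d)/(29.53 d) = 295.0°.
Delay after the Sun = 295.0° / (15°/h) ≈ 19.67 h.
06:00 + 19.668 h ≈ 01:40 → 01:40 to the nearest ten minutes.

01:40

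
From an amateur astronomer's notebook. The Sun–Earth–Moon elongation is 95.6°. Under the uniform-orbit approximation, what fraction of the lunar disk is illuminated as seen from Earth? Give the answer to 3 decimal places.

cos 95.6° = (-0.098), so f = (1 − (-0.098))/2 = 0.549.

0.549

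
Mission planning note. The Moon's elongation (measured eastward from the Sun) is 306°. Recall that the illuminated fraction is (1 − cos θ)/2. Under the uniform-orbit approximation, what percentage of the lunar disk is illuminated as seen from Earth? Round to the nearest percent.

Half-versine of 306°: (1 − 0.588)/2 = 0.206, i.e. 21%.

21%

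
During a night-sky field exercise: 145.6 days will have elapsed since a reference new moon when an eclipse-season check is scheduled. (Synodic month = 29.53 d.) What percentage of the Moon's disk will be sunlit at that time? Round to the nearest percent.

145.6 d spans 4 complete synodic months (4 × 29.53 = 118.12 d) plus 27.48 d.
Elongation θ = 360° × 27.48/29.53 ≈ 335.0°.
cos 335.0° = 0.906, so f = (1 − 0.906)/2 = 0.047, so 5%.

5%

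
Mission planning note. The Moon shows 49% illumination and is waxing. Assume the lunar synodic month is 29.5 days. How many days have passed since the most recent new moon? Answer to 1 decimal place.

7.3 days

cos θ = 1 − 2f = 0.020, giving a principal value of 88.9°.
The Moon is waxing (0°–180°), so θ = 88.9° directly.
Age = 29.5 × 88.9°/360° ≈ 7.28 days.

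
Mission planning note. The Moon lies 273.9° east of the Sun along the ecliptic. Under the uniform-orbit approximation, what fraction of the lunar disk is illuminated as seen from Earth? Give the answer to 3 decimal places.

cos 273.9° = 0.068, so f = (1 − 0.068)/2 = 0.466.

0.466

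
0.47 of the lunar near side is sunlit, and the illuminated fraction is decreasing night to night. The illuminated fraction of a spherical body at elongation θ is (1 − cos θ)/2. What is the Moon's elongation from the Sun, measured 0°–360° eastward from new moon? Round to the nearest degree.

273°

From f = (1 − cos θ)/2: cos θ = 1 − 2×0.47 = 0.060; arccos → 86.6°.
A waning Moon lies in 180°–360°, so θ = 360° − 86.6° = 273.4°.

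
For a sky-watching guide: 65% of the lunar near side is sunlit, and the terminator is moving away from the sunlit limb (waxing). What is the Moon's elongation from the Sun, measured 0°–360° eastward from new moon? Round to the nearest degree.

107°

cos θ = 1 − 2f = -0.300, giving a principal value of 107.5°.
Waxing ⇒ before full, so θ = 107.5°.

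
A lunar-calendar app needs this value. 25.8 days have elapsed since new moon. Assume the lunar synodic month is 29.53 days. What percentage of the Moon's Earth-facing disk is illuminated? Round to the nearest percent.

Elongation θ = 360° × 25.8/29.53 ≈ 314.5°.
cos 314.5° = 0.701, so f = (1 − 0.701)/2 = 0.149, so 15%.

15%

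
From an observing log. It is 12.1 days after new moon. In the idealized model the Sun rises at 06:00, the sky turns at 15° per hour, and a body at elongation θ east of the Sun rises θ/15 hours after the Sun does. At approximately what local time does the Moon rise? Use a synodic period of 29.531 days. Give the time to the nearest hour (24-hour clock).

Elongation θ = 360° × 12.1/29.531 ≈ 147.5°.
The Moon trails the Sun by θ/15 = 147.5/15 ≈ 9.83 hours.
06:00 + 9.83 h ≈ 15:50 → 16:00 to the nearest hour.

16:00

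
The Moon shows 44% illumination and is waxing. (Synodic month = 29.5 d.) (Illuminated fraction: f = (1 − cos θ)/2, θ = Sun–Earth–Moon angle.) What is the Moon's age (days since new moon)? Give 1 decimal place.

From f = (1 − cos θ)/2: cos θ = 1 − 2×0.44 = 0.120; arccos → 83.1°.
Waxing ⇒ before full, so θ = 83.1°.
Age = 29.5 × 83.1°/360° ≈ 6.81 days.

6.8 days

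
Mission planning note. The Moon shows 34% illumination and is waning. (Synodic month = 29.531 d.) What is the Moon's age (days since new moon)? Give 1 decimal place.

Invert f = (1 − cos θ)/2 to get cos θ = 1 − 2(0.34) = 0.320, hence θ₀ = arccos 0.320 = 71.3°.
Waning ⇒ past full, so θ = 360° − 71.3° = 288.7°.
Age = 29.531 × 288.7°/360° ≈ 23.68 days.

23.7 days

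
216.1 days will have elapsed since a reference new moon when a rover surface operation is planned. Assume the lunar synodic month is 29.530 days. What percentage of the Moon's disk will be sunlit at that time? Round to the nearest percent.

71%

216.1/29.530 = 7.318 lunations, so 7 complete cycles and 9.39 d into the next.
Phase angle: θ = 360°·(9.39 d)/(29.530 d) = 114.5°.
With cos θ = (-0.414), the lit fraction is (1 − (-0.414))/2 ≈ 0.707, so 71%.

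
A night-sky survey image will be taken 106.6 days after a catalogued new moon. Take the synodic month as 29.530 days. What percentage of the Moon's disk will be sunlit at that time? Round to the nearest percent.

Reduce mod P: 106.6 − 3×29.530 = 18.01 d into the current lunation.
Phase angle: θ = 360°·(18.01 d)/(29.530 d) = 219.6°.
Illuminated fraction = (1 − cos 219.6°)/2 = (1 − (-0.771))/2 ≈ 0.885, so 89%.

89%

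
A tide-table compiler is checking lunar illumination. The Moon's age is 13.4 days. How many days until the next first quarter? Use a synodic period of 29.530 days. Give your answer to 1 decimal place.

23.5 days

First quarter occurs at elongation 90°, i.e. at age 29.530 × 90/360 = 7.383 d.
Already past this cycle's first quarter; the next is at 7.383 + 29.530 = 36.913 d, so 36.913 − 13.4 = 23.513 days.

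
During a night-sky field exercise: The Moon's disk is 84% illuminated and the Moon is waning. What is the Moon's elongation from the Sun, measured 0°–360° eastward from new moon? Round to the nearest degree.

227°

cos θ = 1 − 2f = -0.680, giving a principal value of 132.8°.
A waning Moon lies in 180°–360°, so θ = 360° − 132.8° = 227.2°.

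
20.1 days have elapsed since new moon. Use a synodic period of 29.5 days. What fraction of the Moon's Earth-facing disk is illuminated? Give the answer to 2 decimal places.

Elongation θ = 360° × 20.1/29.5 ≈ 245.3°.
With cos θ = (-0.418), the lit fraction is (1 − (-0.418))/2 ≈ 0.709.

0.71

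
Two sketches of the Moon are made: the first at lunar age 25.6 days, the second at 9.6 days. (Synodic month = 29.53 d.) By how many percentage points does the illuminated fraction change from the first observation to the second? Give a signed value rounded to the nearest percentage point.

First observation: θ = 360°·25.6/29.53 = 312.1°, so f = 0.165.
Second observation: θ = 117.0°, f = 0.727.
Δf = 0.727 − 0.165 = +0.562, i.e. +56 pp.

+56 pp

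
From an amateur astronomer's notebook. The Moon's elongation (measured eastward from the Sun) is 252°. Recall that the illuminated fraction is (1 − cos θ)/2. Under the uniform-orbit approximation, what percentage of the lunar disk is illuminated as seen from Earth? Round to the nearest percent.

cos 252° = (-0.309), so f = (1 − (-0.309))/2 = 0.655, i.e. 65%.

65%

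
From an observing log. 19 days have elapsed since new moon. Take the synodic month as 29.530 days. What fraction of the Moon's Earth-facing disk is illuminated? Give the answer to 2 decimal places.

0.81

The Moon has covered 19/29.530 of its cycle, so θ ≈ 360° × 19/29.530 = 231.6°.
cos 231.6° = (-0.621), so f = (1 − (-0.621))/2 = 0.810.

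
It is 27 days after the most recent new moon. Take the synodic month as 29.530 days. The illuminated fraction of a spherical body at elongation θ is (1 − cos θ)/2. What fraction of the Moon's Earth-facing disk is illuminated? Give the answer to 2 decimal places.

0.07

Elongation θ = 360° × 27/29.530 ≈ 329.2°.
With cos θ = 0.859, the lit fraction is (1 − 0.859)/2 ≈ 0.071.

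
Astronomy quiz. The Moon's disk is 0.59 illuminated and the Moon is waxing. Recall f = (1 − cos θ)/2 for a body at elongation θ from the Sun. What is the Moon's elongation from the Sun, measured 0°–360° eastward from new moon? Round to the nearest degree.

100°

Invert f = (1 − cos θ)/2 to get cos θ = 1 − 2(0.59) = -0.180, hence θ₀ = arccos -0.180 = 100.4°.
Waxing ⇒ before full, so θ = 100.4°.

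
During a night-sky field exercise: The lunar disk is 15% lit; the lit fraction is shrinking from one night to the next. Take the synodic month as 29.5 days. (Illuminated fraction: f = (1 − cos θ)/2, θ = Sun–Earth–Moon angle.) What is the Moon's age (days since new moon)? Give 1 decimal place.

Invert f = (1 − cos θ)/2 to get cos θ = 1 − 2(0.15) = 0.700, hence θ₀ = arccos 0.700 = 45.6°.
A waning Moon lies in 180°–360°, so θ = 360° − 45.6° = 314.4°.
That fraction of the synodic month is 314.4/360 × 29.5 d ≈ 25.77 d.

25.8 days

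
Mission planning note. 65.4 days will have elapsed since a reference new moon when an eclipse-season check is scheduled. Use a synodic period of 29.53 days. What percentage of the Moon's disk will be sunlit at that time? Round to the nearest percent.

Reduce mod P: 65.4 − 2×29.53 = 6.34 d into the current lunation.
Phase angle: θ = 360°·(6.34 d)/(29.53 d) = 77.3°.
Illuminated fraction = (1 − cos 77.3°)/2 = (1 − 0.220)/2 ≈ 0.390, so 39%.

39%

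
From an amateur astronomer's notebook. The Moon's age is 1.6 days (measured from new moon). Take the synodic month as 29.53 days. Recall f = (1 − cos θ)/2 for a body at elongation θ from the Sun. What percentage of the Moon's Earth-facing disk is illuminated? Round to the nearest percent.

3%

Phase angle: θ = 360°·(1.6 d)/(29.53 d) = 19.5°.
Illuminated fraction = (1 − cos 19.5°)/2 = (1 − 0.943)/2 ≈ 0.029, so 3%.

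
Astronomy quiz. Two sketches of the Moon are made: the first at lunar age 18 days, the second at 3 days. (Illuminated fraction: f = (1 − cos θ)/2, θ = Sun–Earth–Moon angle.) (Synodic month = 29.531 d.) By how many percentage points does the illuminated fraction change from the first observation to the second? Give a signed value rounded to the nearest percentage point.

θ₁ = 360° × 18/29.531 = 219.4°, f₁ = (1 − cos θ₁)/2 = 0.886.
θ₂ = 360° × 3/29.531 = 36.6°, f₂ = (1 − cos θ₂)/2 = 0.098.
Change = f₂ − f₁ = -0.788 → -79 percentage points.

-79 percentage points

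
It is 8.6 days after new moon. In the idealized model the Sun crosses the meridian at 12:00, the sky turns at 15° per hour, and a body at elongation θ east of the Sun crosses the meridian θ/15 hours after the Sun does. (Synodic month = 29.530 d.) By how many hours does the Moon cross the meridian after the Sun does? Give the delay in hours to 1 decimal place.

7.0 h

Elongation θ = 360° × 8.6/29.530 ≈ 104.8°.
The Moon trails the Sun by θ/15 = 104.8/15 ≈ 6.99 hours.
So the Moon crosses the meridian 6.99 h after the Sun.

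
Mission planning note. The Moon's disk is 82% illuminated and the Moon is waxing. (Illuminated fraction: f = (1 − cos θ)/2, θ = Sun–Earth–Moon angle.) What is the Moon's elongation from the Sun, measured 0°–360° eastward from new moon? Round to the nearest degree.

From f = (1 − cos θ)/2: cos θ = 1 − 2×0.82 = -0.640; arccos → 129.8°.
Waxing ⇒ before full, so θ = 129.8°.

130°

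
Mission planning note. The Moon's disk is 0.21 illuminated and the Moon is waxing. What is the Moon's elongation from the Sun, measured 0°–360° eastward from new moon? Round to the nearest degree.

55°

From f = (1 − cos θ)/2: cos θ = 1 − 2×0.21 = 0.580; arccos → 54.5°.
The Moon is waxing (0°–180°), so θ = 54.5° directly.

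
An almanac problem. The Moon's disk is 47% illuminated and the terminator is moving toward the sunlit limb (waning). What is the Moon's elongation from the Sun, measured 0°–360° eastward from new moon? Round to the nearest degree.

From f = (1 − cos θ)/2: cos θ = 1 − 2×0.47 = 0.060; arccos → 86.6°.
Waning ⇒ past full, so θ = 360° − 86.6° = 273.4°.

273°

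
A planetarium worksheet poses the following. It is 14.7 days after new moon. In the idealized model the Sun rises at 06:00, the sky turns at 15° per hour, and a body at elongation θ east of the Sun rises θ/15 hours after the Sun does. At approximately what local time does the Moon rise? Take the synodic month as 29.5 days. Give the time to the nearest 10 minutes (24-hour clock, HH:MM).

Phase angle: θ = 360°·(14.7 d)/(29.5 d) = 179.4°.
At 15° of sky rotation per hour, 179.4° corresponds to a 11.96 h lag.
06:00 + 11.959 h ≈ 17:58 → 18:00 to the nearest ten minutes.

18:00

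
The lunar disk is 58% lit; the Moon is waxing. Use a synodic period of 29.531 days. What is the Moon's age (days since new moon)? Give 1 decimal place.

From f = (1 − cos θ)/2: cos θ = 1 − 2×0.58 = -0.160; arccos → 99.2°.
Waxing ⇒ before full, so θ = 99.2°.
That fraction of the synodic month is 99.2/360 × 29.531 d ≈ 8.14 d.

8.1 days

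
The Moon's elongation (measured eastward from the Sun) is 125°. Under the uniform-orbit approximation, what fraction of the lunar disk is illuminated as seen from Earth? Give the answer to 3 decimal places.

f = (1 − cos 125°)/2 = (1 − (-0.574))/2 ≈ 0.787.

0.787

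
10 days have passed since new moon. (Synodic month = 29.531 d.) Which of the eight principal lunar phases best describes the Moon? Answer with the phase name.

waxing gibbous

θ ≈ 360° × 10/29.531 = 122°, which falls in the waxing gibbous sector.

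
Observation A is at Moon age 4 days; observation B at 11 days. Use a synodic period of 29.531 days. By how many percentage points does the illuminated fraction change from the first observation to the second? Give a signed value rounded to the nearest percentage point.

+68 pp

First observation: θ = 360°·4/29.531 = 48.8°, so f = 0.170.
Second observation: θ = 134.1°, f = 0.848.
Δf = 0.848 − 0.170 = +0.678, i.e. +68 pp.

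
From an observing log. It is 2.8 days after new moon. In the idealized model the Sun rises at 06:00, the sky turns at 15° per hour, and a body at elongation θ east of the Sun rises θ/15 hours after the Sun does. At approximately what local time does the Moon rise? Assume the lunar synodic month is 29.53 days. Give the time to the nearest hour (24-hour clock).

08:00

Phase angle: θ = 360°·(2.8 d)/(29.53 d) = 34.1°.
At 15° of sky rotation per hour, 34.1° corresponds to a 2.28 h lag.
06:00 + 2.28 h ≈ 08:17 → 08:00 to the nearest hour.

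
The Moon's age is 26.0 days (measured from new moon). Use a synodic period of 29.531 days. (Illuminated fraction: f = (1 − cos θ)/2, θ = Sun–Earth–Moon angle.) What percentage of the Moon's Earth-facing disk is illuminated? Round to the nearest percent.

13%

Phase angle: θ = 360°·(26.0 d)/(29.531 d) = 317.0°.
Illuminated fraction = (1 − cos 317.0°)/2 = (1 − 0.731)/2 ≈ 0.135, so 13%.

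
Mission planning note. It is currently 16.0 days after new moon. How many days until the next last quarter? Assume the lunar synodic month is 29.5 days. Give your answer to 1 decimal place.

6.1 days

Last quarter occurs at elongation 270°, i.e. at age 29.5 × 270/360 = 22.125 d.
That is 22.125 − 16.0 = 6.125 days ahead.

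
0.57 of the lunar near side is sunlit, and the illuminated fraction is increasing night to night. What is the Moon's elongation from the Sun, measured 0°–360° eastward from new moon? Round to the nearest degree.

Invert f = (1 − cos θ)/2 to get cos θ = 1 − 2(0.57) = -0.140, hence θ₀ = arccos -0.140 = 98.0°.
Before full moon the principal value applies: θ = 98.0°.

98°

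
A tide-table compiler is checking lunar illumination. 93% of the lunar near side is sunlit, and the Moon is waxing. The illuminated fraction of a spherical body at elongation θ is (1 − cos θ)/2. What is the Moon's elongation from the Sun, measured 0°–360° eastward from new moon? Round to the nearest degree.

149°

cos θ = 1 − 2f = -0.860, giving a principal value of 149.3°.
The Moon is waxing (0°–180°), so θ = 149.3° directly.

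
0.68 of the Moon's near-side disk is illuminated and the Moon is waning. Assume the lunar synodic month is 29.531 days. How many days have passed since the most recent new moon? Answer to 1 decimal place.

20.4 days

From f = (1 − cos θ)/2: cos θ = 1 − 2×0.68 = -0.360; arccos → 111.1°.
A waning Moon lies in 180°–360°, so θ = 360° − 111.1° = 248.9°.
Age = 29.531 × 248.9°/360° ≈ 20.42 days.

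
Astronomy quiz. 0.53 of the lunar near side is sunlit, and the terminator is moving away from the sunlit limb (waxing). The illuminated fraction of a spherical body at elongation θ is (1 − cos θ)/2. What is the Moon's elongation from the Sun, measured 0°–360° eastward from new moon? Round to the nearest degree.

93°

cos θ = 1 − 2f = -0.060, giving a principal value of 93.4°.
The Moon is waxing (0°–180°), so θ = 93.4° directly.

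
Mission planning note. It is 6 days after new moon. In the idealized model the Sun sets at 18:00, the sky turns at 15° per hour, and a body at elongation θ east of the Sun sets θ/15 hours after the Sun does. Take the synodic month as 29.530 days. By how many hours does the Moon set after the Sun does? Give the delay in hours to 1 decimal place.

Phase angle: θ = 360°·(6 d)/(29.530 d) = 73.1°.
At 15° of sky rotation per hour, 73.1° corresponds to a 4.88 h lag.
So the Moon sets 4.88 h after the Sun.

4.9 h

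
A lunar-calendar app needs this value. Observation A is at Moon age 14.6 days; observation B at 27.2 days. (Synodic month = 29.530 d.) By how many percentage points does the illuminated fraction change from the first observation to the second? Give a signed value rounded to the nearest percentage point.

-94 percentage points

θ₁ = 360° × 14.6/29.530 = 178.0°, f₁ = (1 − cos θ₁)/2 = 1.000.
θ₂ = 360° × 27.2/29.530 = 331.6°, f₂ = (1 − cos θ₂)/2 = 0.060.
Change = f₂ − f₁ = -0.939 → -94 percentage points.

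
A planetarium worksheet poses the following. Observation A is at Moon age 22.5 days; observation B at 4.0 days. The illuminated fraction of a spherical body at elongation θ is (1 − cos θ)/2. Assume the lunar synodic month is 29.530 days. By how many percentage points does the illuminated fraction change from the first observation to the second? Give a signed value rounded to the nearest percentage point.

First observation: θ = 360°·22.5/29.530 = 274.3°, so f = 0.463.
Second observation: θ = 48.8°, f = 0.170.
Δf = 0.170 − 0.463 = -0.292, i.e. -29 pp.

-29 pp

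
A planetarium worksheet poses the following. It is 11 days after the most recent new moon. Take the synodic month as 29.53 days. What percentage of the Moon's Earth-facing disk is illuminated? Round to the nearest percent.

85%

Elongation θ = 360° × 11/29.53 ≈ 134.1°.
cos 134.1° = (-0.696), so f = (1 − (-0.696))/2 = 0.848, so 85%.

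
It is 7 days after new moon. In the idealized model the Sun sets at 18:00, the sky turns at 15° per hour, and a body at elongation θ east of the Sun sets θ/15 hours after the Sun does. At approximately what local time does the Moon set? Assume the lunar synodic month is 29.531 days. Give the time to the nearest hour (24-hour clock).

00:00

Phase angle: θ = 360°·(7 d)/(29.531 d) = 85.3°.
At 15° of sky rotation per hour, 85.3° corresponds to a 5.69 h lag.
18:00 + 5.69 h ≈ 23:41 → 00:00 to the nearest hour.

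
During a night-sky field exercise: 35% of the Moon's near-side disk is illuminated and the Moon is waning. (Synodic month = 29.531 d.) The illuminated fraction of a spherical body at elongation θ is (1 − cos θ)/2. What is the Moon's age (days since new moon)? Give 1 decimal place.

From f = (1 − cos θ)/2: cos θ = 1 − 2×0.35 = 0.300; arccos → 72.5°.
Waning ⇒ past full, so θ = 360° − 72.5° = 287.5°.
That fraction of the synodic month is 287.5/360 × 29.531 d ≈ 23.58 d.

23.6 days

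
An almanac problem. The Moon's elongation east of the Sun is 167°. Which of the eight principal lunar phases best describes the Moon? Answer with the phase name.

full moon

The full moon sector spans roughly 158°–202°; 167° falls inside it.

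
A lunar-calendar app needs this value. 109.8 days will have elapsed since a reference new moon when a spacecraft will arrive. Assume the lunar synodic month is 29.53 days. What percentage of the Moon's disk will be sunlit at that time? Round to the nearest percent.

109.8 d spans 3 complete synodic months (3 × 29.53 = 88.59 d) plus 21.21 d.
The Moon has covered 21.21/29.53 of its cycle, so θ ≈ 360° × 21.21/29.53 = 258.6°.
With cos θ = (-0.198), the lit fraction is (1 − (-0.198))/2 ≈ 0.599, so 60%.

60%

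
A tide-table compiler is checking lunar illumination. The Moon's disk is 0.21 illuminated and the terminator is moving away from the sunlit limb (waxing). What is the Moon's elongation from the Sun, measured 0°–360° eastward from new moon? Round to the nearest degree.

55°

From f = (1 − cos θ)/2: cos θ = 1 − 2×0.21 = 0.580; arccos → 54.5°.
Waxing ⇒ before full, so θ = 54.5°.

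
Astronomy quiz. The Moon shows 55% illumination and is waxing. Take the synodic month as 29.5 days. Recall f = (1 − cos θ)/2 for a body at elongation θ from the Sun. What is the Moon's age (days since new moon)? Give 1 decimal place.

Invert f = (1 − cos θ)/2 to get cos θ = 1 − 2(0.55) = -0.100, hence θ₀ = arccos -0.100 = 95.7°.
Waxing ⇒ before full, so θ = 95.7°.
At 360°/29.5 d per day, 95.7° corresponds to 7.85 days.

7.8 days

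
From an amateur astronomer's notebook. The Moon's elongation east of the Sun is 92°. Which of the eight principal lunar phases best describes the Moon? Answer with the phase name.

92° lies in the first quarter sector of the 8-phase cycle.

first quarter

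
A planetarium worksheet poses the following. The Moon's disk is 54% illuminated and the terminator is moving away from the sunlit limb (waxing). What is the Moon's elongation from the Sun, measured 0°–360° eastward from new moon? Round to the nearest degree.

95°

cos θ = 1 − 2f = -0.080, giving a principal value of 94.6°.
Waxing ⇒ before full, so θ = 94.6°.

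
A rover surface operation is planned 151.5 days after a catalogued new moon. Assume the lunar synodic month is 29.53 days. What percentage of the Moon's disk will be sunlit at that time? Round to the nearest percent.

16%

151.5/29.53 = 5.130 lunations, so 5 complete cycles and 3.85 d into the next.
Phase angle: θ = 360°·(3.85 d)/(29.53 d) = 46.9°.
With cos θ = 0.683, the lit fraction is (1 − 0.683)/2 ≈ 0.159, so 16%.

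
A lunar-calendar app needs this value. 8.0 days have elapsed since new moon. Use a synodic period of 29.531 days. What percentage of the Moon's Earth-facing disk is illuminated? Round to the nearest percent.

Elongation θ = 360° × 8.0/29.531 ≈ 97.5°.
cos 97.5° = (-0.131), so f = (1 − (-0.131))/2 = 0.565, so 57%.

57%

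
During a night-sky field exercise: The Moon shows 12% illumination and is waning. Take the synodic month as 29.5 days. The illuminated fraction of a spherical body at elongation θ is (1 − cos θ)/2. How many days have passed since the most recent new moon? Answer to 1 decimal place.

26.2 days

cos θ = 1 − 2f = 0.760, giving a principal value of 40.5°.
Since the Moon is past full (waning), take the reflex angle: θ = 360° − 40.5° = 319.5°.
Age = 29.5 × 319.5°/360° ≈ 26.18 days.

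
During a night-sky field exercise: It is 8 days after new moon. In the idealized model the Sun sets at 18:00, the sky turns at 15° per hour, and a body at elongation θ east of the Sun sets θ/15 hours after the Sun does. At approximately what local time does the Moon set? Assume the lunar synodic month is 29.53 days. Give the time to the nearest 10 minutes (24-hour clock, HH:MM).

00:30

Phase angle: θ = 360°·(8 d)/(29.53 d) = 97.5°.
The Moon trails the Sun by θ/15 = 97.5/15 ≈ 6.50 hours.
18:00 + 6.502 h ≈ 00:30 → 00:30 to the nearest ten minutes.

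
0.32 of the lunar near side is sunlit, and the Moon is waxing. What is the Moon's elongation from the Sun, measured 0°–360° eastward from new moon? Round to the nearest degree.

69°

From f = (1 − cos θ)/2: cos θ = 1 − 2×0.32 = 0.360; arccos → 68.9°.
Before full moon the principal value applies: θ = 68.9°.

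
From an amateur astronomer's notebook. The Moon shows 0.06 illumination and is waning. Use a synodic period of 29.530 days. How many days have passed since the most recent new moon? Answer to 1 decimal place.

27.2 days

Invert f = (1 − cos θ)/2 to get cos θ = 1 − 2(0.06) = 0.880, hence θ₀ = arccos 0.880 = 28.4°.
A waning Moon lies in 180°–360°, so θ = 360° − 28.4° = 331.6°.
Age = 29.530 × 331.6°/360° ≈ 27.20 days.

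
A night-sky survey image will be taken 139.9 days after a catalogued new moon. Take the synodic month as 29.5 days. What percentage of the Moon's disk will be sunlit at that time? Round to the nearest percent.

139.9/29.5 = 4.742 lunations, so 4 complete cycles and 21.90 d into the next.
Phase angle: θ = 360°·(21.90 d)/(29.5 d) = 267.3°.
cos 267.3° = (-0.048), so f = (1 − (-0.048))/2 = 0.524, so 52%.

52%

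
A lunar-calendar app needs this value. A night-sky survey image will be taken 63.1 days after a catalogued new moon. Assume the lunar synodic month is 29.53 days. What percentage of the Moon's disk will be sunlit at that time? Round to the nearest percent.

17%

63.1 d spans 2 complete synodic months (2 × 29.53 = 59.06 d) plus 4.04 d.
The Moon has covered 4.04/29.53 of its cycle, so θ ≈ 360° × 4.04/29.53 = 49.3°.
cos 49.3° = 0.653, so f = (1 − 0.653)/2 = 0.174, so 17%.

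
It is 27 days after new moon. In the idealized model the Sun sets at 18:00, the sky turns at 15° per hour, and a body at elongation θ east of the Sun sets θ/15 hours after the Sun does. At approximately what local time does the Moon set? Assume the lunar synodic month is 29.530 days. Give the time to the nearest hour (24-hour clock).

16:00

Phase angle: θ = 360°·(27 d)/(29.530 d) = 329.2°.
The Moon trails the Sun by θ/15 = 329.2/15 ≈ 21.94 hours.
18:00 + 21.94 h ≈ 15:57 → 16:00 to the nearest hour.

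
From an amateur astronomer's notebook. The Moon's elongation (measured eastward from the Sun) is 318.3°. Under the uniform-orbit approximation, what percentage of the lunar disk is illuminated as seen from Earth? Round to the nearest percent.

13%

f = (1 − cos 318.3°)/2 = (1 − 0.747)/2 ≈ 0.127, i.e. 13%.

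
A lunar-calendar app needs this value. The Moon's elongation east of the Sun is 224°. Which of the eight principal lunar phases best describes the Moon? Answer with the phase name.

224° lies in the waning gibbous sector of the 8-phase cycle.

waning gibbous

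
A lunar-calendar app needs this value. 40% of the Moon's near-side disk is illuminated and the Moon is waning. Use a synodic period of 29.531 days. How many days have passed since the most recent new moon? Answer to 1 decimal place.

Invert f = (1 − cos θ)/2 to get cos θ = 1 − 2(0.40) = 0.200, hence θ₀ = arccos 0.200 = 78.5°.
A waning Moon lies in 180°–360°, so θ = 360° − 78.5° = 281.5°.
At 360°/29.531 d per day, 281.5° corresponds to 23.09 days.

23.1 days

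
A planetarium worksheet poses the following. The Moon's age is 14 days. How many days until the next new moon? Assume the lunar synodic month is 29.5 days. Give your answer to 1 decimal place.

15.5 days

The next new moon completes the synodic month: 29.5 − 14 = 15.500 days.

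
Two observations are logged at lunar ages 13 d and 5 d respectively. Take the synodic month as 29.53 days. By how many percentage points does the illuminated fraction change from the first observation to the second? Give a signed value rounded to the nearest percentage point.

θ₁ = 360° × 13/29.53 = 158.5°, f₁ = (1 − cos θ₁)/2 = 0.965.
θ₂ = 360° × 5/29.53 = 61.0°, f₂ = (1 − cos θ₂)/2 = 0.257.
Change = f₂ − f₁ = -0.708 → -71 percentage points.

-71 pp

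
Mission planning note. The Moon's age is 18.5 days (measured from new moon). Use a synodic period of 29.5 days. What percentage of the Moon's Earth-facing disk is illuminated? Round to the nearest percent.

Phase angle: θ = 360°·(18.5 d)/(29.5 d) = 225.8°.
cos 225.8° = (-0.698), so f = (1 − (-0.698))/2 = 0.849, so 85%.

85%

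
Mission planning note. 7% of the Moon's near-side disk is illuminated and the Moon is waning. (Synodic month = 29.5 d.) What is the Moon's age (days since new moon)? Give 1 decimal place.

27.0 days

Invert f = (1 − cos θ)/2 to get cos θ = 1 − 2(0.07) = 0.860, hence θ₀ = arccos 0.860 = 30.7°.
Waning ⇒ past full, so θ = 360° − 30.7° = 329.3°.
At 360°/29.5 d per day, 329.3° corresponds to 26.99 days.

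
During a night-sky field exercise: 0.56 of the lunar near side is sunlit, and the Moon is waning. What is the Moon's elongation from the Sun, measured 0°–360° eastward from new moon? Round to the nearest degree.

263°

Invert f = (1 − cos θ)/2 to get cos θ = 1 − 2(0.56) = -0.120, hence θ₀ = arccos -0.120 = 96.9°.
Since the Moon is past full (waning), take the reflex angle: θ = 360° − 96.9° = 263.1°.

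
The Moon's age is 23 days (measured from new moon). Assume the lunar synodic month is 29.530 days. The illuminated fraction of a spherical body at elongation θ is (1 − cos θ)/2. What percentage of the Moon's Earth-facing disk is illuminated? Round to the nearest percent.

Elongation θ = 360° × 23/29.530 ≈ 280.4°.
With cos θ = 0.180, the lit fraction is (1 − 0.180)/2 ≈ 0.410, so 41%.

41%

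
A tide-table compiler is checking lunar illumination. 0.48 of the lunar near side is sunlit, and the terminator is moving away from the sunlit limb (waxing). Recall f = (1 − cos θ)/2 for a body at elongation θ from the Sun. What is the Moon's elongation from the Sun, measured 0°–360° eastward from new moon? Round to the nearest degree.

88°

Invert f = (1 − cos θ)/2 to get cos θ = 1 − 2(0.48) = 0.040, hence θ₀ = arccos 0.040 = 87.7°.
Waxing ⇒ before full, so θ = 87.7°.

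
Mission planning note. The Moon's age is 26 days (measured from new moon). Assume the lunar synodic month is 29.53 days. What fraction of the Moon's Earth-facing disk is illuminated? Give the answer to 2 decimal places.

Elongation θ = 360° × 26/29.53 ≈ 317.0°.
cos 317.0° = 0.731, so f = (1 − 0.731)/2 = 0.135.

0.13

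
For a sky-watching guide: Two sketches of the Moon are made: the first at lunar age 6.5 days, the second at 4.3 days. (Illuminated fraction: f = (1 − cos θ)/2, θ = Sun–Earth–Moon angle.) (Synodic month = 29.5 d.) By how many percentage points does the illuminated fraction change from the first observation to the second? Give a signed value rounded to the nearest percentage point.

θ₁ = 360° × 6.5/29.5 = 79.3°, f₁ = (1 − cos θ₁)/2 = 0.407.
θ₂ = 360° × 4.3/29.5 = 52.5°, f₂ = (1 − cos θ₂)/2 = 0.195.
Change = f₂ − f₁ = -0.212 → -21 percentage points.

-21 percentage points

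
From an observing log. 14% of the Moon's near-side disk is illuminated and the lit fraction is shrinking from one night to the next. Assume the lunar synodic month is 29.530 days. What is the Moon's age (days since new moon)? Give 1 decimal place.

cos θ = 1 − 2f = 0.720, giving a principal value of 43.9°.
A waning Moon lies in 180°–360°, so θ = 360° − 43.9° = 316.1°.
Age = 29.530 × 316.1°/360° ≈ 25.93 days.

25.9 days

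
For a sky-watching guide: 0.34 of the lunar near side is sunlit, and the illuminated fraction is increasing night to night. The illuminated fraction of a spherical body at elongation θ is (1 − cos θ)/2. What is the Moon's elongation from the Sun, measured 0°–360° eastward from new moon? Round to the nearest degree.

From f = (1 − cos θ)/2: cos θ = 1 − 2×0.34 = 0.320; arccos → 71.3°.
Before full moon the principal value applies: θ = 71.3°.

71°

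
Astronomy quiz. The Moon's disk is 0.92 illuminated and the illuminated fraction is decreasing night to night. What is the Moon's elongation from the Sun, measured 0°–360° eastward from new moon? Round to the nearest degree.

213°

From f = (1 − cos θ)/2: cos θ = 1 − 2×0.92 = -0.840; arccos → 147.1°.
Waning ⇒ past full, so θ = 360° − 147.1° = 212.9°.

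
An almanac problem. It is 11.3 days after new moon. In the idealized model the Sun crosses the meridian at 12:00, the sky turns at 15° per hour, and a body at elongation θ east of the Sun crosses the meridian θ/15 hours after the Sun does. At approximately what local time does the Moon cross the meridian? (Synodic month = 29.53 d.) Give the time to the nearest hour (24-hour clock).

21:00

Elongation θ = 360° × 11.3/29.53 ≈ 137.8°.
At 15° of sky rotation per hour, 137.8° corresponds to a 9.18 h lag.
12:00 + 9.18 h ≈ 21:11 → 21:00 to the nearest hour.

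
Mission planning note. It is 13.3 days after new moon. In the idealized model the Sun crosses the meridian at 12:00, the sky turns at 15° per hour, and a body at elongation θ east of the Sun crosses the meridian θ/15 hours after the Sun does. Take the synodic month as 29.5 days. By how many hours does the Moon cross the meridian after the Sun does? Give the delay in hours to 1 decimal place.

10.8 h

The Moon has covered 13.3/29.5 of its cycle, so θ ≈ 360° × 13.3/29.5 = 162.3°.
The Moon trails the Sun by θ/15 = 162.3/15 ≈ 10.82 hours.
So the Moon crosses the meridian 10.82 h after the Sun.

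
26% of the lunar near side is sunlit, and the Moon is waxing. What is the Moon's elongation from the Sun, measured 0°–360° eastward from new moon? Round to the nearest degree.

61°

cos θ = 1 − 2f = 0.480, giving a principal value of 61.3°.
Waxing ⇒ before full, so θ = 61.3°.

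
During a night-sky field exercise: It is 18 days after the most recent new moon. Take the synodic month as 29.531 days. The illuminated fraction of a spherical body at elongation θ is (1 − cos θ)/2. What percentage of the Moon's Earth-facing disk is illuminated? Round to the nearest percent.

The Moon has covered 18/29.531 of its cycle, so θ ≈ 360° × 18/29.531 = 219.4°.
Illuminated fraction = (1 − cos 219.4°)/2 = (1 − (-0.772))/2 ≈ 0.886, so 89%.

89%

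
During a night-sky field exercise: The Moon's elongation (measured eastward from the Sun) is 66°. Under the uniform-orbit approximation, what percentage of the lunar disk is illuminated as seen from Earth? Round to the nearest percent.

Half-versine of 66°: (1 − 0.407)/2 = 0.297, i.e. 30%.

30%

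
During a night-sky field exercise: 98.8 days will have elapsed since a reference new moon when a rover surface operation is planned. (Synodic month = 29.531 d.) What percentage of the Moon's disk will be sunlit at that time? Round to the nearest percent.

98.8 d spans 3 complete synodic months (3 × 29.531 = 88.59 d) plus 10.21 d.
Elongation θ = 360° × 10.21/29.531 ≈ 124.4°.
cos 124.4° = (-0.565), so f = (1 − (-0.565))/2 = 0.783, so 78%.

78%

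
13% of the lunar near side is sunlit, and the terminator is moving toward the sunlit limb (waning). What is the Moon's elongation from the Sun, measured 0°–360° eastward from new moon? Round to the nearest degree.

318°

From f = (1 − cos θ)/2: cos θ = 1 − 2×0.13 = 0.740; arccos → 42.3°.
A waning Moon lies in 180°–360°, so θ = 360° − 42.3° = 317.7°.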